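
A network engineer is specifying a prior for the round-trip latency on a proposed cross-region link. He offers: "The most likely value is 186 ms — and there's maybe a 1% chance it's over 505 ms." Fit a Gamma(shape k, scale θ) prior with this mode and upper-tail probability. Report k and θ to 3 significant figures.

k ≈ 5.62, θ ≈ 40.3

Gamma(k,θ) with k>1 has mode (k−1)θ, so θ = 186/(k−1).
Need P(X < 505) = 0.99 with θ tied to k this way. Start at k = 2, θ = 186: P(X<505) ≈ 0.754.
Too low — raise k to concentrate. Iterating converges to k ≈ 5.62.
Then θ = 186/(5.62−1) ≈ 40.3.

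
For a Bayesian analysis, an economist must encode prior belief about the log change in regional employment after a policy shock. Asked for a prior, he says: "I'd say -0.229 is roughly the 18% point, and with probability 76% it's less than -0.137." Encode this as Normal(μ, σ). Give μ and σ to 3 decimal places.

μ = -0.177, σ = 0.057

The p-quantile of Normal(μ,σ) is μ + z_p·σ, with z_{0.18} = -0.9154 and z_{0.76} = 0.7063.
Eliminate σ: μ = (z₂·x₁ − z₁·x₂)/(z₂ − z₁) = (0.7063·-0.229 − (-0.9154)·-0.137)/1.622 = -0.177.
Then σ = (x₂ − x₁)/(z₂ − z₁) = (-0.137 − -0.229)/1.622 = 0.057.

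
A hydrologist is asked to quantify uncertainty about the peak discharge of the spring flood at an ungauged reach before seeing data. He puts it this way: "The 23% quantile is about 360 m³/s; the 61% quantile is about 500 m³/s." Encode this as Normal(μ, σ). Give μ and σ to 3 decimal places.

μ = 461.593, σ = 137.502

For Normal(μ,σ), the p-quantile is μ + z_p·σ. Here z_{0.23} = -0.7388, z_{0.61} = 0.2793.
So 360 = μ − 0.7388σ and 500 = μ + 0.2793σ.
Subtracting: σ = (500 − 360)/(0.2793 − (-0.7388)) = 137.502.
Then μ = 360 − (-0.7388)·137.502 = 461.593.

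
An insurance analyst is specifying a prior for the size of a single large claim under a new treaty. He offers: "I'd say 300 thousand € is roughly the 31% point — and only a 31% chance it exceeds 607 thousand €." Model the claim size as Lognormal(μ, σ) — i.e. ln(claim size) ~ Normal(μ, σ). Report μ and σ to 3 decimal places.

If T ~ Lognormal(μ,σ) then ln T ~ Normal(μ,σ), so the p-quantile of ln T is μ + z_p·σ.
ln(300) = 5.704 and ln(607) = 6.409; z_{0.31} = -0.4959, z_{0.69} = 0.4959.
σ = (6.409 − 5.704)/(0.4959 − (-0.4959)) = 0.711.
μ = 5.704 − (-0.4959)·0.711 = 6.056.

μ ≈ 6.056, σ ≈ 0.711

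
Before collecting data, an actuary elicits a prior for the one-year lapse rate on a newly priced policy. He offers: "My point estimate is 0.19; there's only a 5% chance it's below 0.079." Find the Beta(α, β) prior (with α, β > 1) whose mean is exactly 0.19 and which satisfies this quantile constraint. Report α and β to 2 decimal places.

With mean 0.19 fixed, write α = 0.19s, β = 0.81s where s = α+β.
Need P(θ < 0.079) = 0.05 under Beta(0.19s, 0.81s). Normal approximation: (q−m)/√(m(1−m)/s) ≈ z_{0.05} = -1.64, so s ≈ 0.19·0.81·(-1.64)²/(0.079−0.19)² = 33.8.
At s = 33.8: P(θ<0.079) ≈ 0.026. Adjusting to match 0.05 gives s ≈ 25.03.
So α = 0.19·25.03 ≈ 4.76, β = 0.81·25.03 ≈ 20.28.

α ≈ 4.76, β ≈ 20.28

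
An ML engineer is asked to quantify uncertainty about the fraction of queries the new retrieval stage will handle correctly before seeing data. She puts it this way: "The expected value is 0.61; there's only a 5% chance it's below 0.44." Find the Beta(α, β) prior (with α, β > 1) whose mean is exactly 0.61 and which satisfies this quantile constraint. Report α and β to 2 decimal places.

α ≈ 13.95, β ≈ 8.92

With mean 0.61 fixed, write α = 0.61s, β = 0.39s where s = α+β.
Need P(θ < 0.44) = 0.05 under Beta(0.61s, 0.39s). Normal approximation: (q−m)/√(m(1−m)/s) ≈ z_{0.05} = -1.64, so s ≈ 0.61·0.39·(-1.64)²/(0.44−0.61)² = 22.3.
At s = 22.3: P(θ<0.44) ≈ 0.052. Adjusting to match 0.05 gives s ≈ 22.87.
So α = 0.61·22.87 ≈ 13.95, β = 0.39·22.87 ≈ 8.92.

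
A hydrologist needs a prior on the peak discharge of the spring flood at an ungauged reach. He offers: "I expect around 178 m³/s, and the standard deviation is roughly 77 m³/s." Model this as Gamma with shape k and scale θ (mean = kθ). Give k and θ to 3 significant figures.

For Gamma(k, scale θ): mean = kθ, variance = kθ², so CV = 1/√k.
CV = SD/mean = 77/178 = 0.4326, hence k = 1/CV² = 5.34.
Then θ = mean/k = 178/5.34 = 33.3.

k ≈ 5.34, θ ≈ 33.3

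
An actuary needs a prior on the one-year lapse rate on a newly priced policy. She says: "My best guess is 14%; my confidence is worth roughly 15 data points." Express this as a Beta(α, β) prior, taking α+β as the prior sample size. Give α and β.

Under the effective-sample-size interpretation, Beta(α, β) has prior mean α/(α+β) and prior sample size α+β.
So α+β = 15 and α/(α+β) = 0.14, giving α = 0.14·15 = 2.1 and β = 15 − 2.1 = 12.9.

α = 2.1, β = 12.9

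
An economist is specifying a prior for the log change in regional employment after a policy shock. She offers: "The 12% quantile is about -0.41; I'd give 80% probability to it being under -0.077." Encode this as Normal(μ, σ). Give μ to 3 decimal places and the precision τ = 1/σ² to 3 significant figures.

μ = -0.216, τ = 36.7

The p-quantile of Normal(μ,σ) is μ + z_p·σ, with z_{0.12} = -1.175 and z_{0.8} = 0.8416.
Eliminate σ: μ = (z₂·x₁ − z₁·x₂)/(z₂ − z₁) = (0.8416·-0.41 − (-1.175)·-0.077)/2.017 = -0.216.
Then σ = (x₂ − x₁)/(z₂ − z₁) = (-0.077 − -0.41)/2.017 = 0.165.
Precision τ = 1/σ² = 1/0.1651² = 36.7.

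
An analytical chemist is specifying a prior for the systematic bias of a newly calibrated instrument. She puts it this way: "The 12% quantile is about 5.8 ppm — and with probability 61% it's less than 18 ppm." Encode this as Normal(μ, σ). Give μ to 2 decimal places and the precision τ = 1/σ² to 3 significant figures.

μ = 15.66, τ = 0.0142

The p-quantile of Normal(μ,σ) is μ + z_p·σ, with z_{0.12} = -1.175 and z_{0.61} = 0.2793.
Eliminate σ: μ = (z₂·x₁ − z₁·x₂)/(z₂ − z₁) = (0.2793·5.8 − (-1.175)·18)/1.454 = 15.66.
Then σ = (x₂ − x₁)/(z₂ − z₁) = (18 − 5.8)/1.454 = 8.39.
Precision τ = 1/σ² = 1/8.389² = 0.0142.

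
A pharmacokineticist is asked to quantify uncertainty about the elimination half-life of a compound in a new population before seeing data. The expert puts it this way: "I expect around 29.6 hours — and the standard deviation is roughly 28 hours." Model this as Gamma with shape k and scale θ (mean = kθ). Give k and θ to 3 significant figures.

k ≈ 1.12, θ ≈ 26.5

For Gamma(k, scale θ): mean = kθ, variance = kθ², so CV = 1/√k.
CV = SD/mean = 28/29.6 = 0.9459, hence k = 1/CV² = 1.12.
Then θ = mean/k = 29.6/1.12 = 26.5.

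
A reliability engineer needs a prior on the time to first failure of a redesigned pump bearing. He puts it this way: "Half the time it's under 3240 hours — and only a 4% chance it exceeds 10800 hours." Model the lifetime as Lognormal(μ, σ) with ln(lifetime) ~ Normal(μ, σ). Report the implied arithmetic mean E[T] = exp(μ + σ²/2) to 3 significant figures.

If T ~ Lognormal(μ,σ) then ln T ~ Normal(μ,σ), so the p-quantile of ln T is μ + z_p·σ.
ln(3240) = 8.083 and ln(10800) = 9.287; z_{0.5} = 0, z_{0.96} = 1.751.
σ = (9.287 − 8.083)/(1.751 − (0)) = 0.688.
μ = 8.083 − (0)·0.688 = 8.083.
E[T] = exp(μ + σ²/2) = exp(8.083 + 0.2365) = 4100 hours.

E[T] ≈ 4100 hours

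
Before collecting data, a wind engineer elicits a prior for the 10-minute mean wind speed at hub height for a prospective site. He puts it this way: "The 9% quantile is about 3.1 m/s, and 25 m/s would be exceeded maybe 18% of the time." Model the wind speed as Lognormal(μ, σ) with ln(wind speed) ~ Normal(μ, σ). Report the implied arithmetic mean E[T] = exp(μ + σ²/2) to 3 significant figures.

E[T] ≈ 16.4 m/s

If T ~ Lognormal(μ,σ) then ln T ~ Normal(μ,σ), so the p-quantile of ln T is μ + z_p·σ.
ln(3.1) = 1.131 and ln(25) = 3.219; z_{0.09} = -1.341, z_{0.82} = 0.9154.
σ = (3.219 − 1.131)/(0.9154 − (-1.341)) = 0.925.
μ = 1.131 − (-1.341)·0.925 = 2.372.
E[T] = exp(μ + σ²/2) = exp(2.372 + 0.4280) = 16.4 m/s.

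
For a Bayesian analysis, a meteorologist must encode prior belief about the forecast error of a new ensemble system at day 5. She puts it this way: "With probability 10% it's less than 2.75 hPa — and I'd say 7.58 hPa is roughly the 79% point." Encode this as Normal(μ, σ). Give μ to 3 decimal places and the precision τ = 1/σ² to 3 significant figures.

The p-quantile of Normal(μ,σ) is μ + z_p·σ, with z_{0.1} = -1.282 and z_{0.79} = 0.8064.
Eliminate σ: μ = (z₂·x₁ − z₁·x₂)/(z₂ − z₁) = (0.8064·2.75 − (-1.282)·7.58)/2.088 = 5.715.
Then σ = (x₂ − x₁)/(z₂ − z₁) = (7.58 − 2.75)/2.088 = 2.313.
Precision τ = 1/σ² = 1/2.313² = 0.187.

μ = 5.715, τ = 0.187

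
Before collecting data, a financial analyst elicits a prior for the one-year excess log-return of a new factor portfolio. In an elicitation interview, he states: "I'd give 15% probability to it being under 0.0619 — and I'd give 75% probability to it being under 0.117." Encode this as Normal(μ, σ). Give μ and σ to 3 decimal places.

μ = 0.095, σ = 0.032

The p-quantile of Normal(μ,σ) is μ + z_p·σ, with z_{0.15} = -1.036 and z_{0.75} = 0.6745.
Eliminate σ: μ = (z₂·x₁ − z₁·x₂)/(z₂ − z₁) = (0.6745·0.0619 − (-1.036)·0.117)/1.711 = 0.095.
Then σ = (x₂ − x₁)/(z₂ − z₁) = (0.117 − 0.0619)/1.711 = 0.032.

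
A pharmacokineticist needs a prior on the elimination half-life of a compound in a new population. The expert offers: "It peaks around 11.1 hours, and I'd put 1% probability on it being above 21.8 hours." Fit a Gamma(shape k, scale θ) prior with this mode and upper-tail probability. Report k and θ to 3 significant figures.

Gamma(k,θ) with k>1 has mode (k−1)θ, so θ = 11.1/(k−1).
Need P(X < 21.8) = 0.99 with θ tied to k this way. Start at k = 2, θ = 11.1: P(X<21.8) ≈ 0.584.
Too low — raise k to concentrate. Iterating converges to k ≈ 11.8.
Then θ = 11.1/(11.8−1) ≈ 1.03.

k ≈ 11.8, θ ≈ 1.03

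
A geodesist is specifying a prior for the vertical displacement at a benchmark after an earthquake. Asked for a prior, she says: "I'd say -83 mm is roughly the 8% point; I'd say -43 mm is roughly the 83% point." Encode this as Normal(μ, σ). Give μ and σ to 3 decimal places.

For Normal(μ,σ), the p-quantile is μ + z_p·σ. Here z_{0.08} = -1.405, z_{0.83} = 0.9542.
So -83 = μ − 1.405σ and -43 = μ + 0.9542σ.
Subtracting: σ = (-43 − -83)/(0.9542 − (-1.405)) = 16.955.
Then μ = -83 − (-1.405)·16.955 = -59.178.

μ = -59.178, σ = 16.955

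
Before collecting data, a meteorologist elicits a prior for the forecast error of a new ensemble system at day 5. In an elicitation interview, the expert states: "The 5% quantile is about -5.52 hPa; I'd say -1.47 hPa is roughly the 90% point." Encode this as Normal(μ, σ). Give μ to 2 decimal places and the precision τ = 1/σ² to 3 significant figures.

μ = -3.24, τ = 0.522

For Normal(μ,σ), the p-quantile is μ + z_p·σ. Here z_{0.05} = -1.645, z_{0.9} = 1.282.
So -5.52 = μ − 1.645σ and -1.47 = μ + 1.282σ.
Subtracting: σ = (-1.47 − -5.52)/(1.282 − (-1.645)) = 1.38.
Then μ = -5.52 − (-1.645)·1.38 = -3.24.
Precision τ = 1/σ² = 1/1.384² = 0.522.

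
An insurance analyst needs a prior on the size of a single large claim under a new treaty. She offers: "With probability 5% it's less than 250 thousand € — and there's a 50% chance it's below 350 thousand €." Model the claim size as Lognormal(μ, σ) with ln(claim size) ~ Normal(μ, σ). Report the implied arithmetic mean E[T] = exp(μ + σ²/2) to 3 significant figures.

If T ~ Lognormal(μ,σ) then ln T ~ Normal(μ,σ), so the p-quantile of ln T is μ + z_p·σ.
ln(250) = 5.521 and ln(350) = 5.858; z_{0.05} = -1.645, z_{0.5} = 0.
σ = (5.858 − 5.521)/(0 − (-1.645)) = 0.205.
μ = 5.521 − (-1.645)·0.205 = 5.858.
E[T] = exp(μ + σ²/2) = exp(5.858 + 0.0209) = 357 thousand €.

E[T] ≈ 357 thousand €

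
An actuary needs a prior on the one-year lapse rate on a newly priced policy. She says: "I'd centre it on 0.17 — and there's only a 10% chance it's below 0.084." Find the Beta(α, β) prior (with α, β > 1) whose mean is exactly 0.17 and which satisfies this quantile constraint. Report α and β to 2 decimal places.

With mean 0.17 fixed, write α = 0.17s, β = 0.83s where s = α+β.
Need P(θ < 0.084) = 0.1 under Beta(0.17s, 0.83s). Normal approximation: (q−m)/√(m(1−m)/s) ≈ z_{0.1} = -1.28, so s ≈ 0.17·0.83·(-1.28)²/(0.084−0.17)² = 31.3.
At s = 31.3: P(θ<0.084) ≈ 0.077. Adjusting to match 0.1 gives s ≈ 26.28.
So α = 0.17·26.28 ≈ 4.47, β = 0.83·26.28 ≈ 21.81.

α ≈ 4.47, β ≈ 21.81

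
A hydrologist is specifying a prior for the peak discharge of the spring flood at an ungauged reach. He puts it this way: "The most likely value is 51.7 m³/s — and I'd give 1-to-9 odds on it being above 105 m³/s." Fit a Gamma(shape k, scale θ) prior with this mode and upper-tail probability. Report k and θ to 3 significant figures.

k ≈ 4.82, θ ≈ 13.5

Gamma(k,θ) with k>1 has mode (k−1)θ, so θ = 51.7/(k−1).
Need P(X < 105) = 0.9 with θ tied to k this way. Start at k = 2, θ = 51.7: P(X<105) ≈ 0.602.
Too low — raise k to concentrate. Iterating converges to k ≈ 4.82.
Then θ = 51.7/(4.82−1) ≈ 13.5.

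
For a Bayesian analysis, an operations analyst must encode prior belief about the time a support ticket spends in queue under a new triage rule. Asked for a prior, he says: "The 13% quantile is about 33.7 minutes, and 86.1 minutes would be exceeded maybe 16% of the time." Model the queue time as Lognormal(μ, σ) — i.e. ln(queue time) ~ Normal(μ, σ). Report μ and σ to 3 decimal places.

μ ≈ 4.016, σ ≈ 0.442

If T ~ Lognormal(μ,σ) then ln T ~ Normal(μ,σ), so the p-quantile of ln T is μ + z_p·σ.
ln(33.7) = 3.517 and ln(86.1) = 4.456; z_{0.13} = -1.126, z_{0.84} = 0.9945.
σ = (4.456 − 3.517)/(0.9945 − (-1.126)) = 0.442.
μ = 3.517 − (-1.126)·0.442 = 4.016.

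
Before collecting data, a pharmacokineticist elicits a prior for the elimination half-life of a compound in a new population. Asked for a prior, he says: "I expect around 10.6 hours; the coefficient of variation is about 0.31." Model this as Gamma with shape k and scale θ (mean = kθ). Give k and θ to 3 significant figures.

k ≈ 10.4, θ ≈ 1.02

For Gamma(k, scale θ): mean = kθ, variance = kθ², so CV = 1/√k.
CV = 0.31, hence k = 1/CV² = 10.4.
Then θ = mean/k = 10.6/10.4 = 1.02.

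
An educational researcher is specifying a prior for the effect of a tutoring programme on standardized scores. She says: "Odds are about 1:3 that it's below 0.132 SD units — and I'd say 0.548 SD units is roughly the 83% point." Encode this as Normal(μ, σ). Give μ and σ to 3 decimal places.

For Normal(μ,σ), the p-quantile is μ + z_p·σ. Here z_{0.25} = -0.6745, z_{0.83} = 0.9542.
So 0.132 = μ − 0.6745σ and 0.548 = μ + 0.9542σ.
Subtracting: σ = (0.548 − 0.132)/(0.9542 − (-0.6745)) = 0.255.
Then μ = 0.132 − (-0.6745)·0.255 = 0.304.

μ = 0.304, σ = 0.255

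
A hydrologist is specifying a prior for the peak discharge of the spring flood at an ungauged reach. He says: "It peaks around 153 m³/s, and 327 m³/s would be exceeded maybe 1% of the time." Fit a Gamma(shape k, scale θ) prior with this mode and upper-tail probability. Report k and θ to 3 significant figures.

k ≈ 9.41, θ ≈ 18.2

Gamma(k,θ) with k>1 has mode (k−1)θ, so θ = 153/(k−1).
Need P(X < 327) = 0.99 with θ tied to k this way. Start at k = 2, θ = 153: P(X<327) ≈ 0.630.
Too low — raise k to concentrate. Iterating converges to k ≈ 9.41.
Then θ = 153/(9.41−1) ≈ 18.2.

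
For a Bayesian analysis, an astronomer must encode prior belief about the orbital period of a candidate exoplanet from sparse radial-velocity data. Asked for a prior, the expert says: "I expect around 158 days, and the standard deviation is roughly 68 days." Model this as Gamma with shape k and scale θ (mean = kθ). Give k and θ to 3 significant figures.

For Gamma(k, scale θ): mean = kθ, variance = kθ², so CV = 1/√k.
CV = SD/mean = 68/158 = 0.4304, hence k = 1/CV² = 5.4.
Then θ = mean/k = 158/5.4 = 29.3.

k ≈ 5.4, θ ≈ 29.3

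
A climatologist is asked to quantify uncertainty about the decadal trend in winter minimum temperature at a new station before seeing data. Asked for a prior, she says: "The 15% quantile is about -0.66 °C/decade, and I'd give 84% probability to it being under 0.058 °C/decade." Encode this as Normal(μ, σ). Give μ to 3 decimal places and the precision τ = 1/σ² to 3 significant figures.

μ = -0.294, τ = 8

For Normal(μ,σ), the p-quantile is μ + z_p·σ. Here z_{0.15} = -1.036, z_{0.84} = 0.9945.
So -0.66 = μ − 1.036σ and 0.058 = μ + 0.9945σ.
Subtracting: σ = (0.058 − -0.66)/(0.9945 − (-1.036)) = 0.354.
Then μ = -0.66 − (-1.036)·0.354 = -0.294.
Precision τ = 1/σ² = 1/0.3535² = 8.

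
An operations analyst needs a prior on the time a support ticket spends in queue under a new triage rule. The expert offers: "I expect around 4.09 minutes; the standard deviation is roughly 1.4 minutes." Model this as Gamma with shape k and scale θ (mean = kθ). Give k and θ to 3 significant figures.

For Gamma(k, scale θ): mean = kθ, variance = kθ², so CV = 1/√k.
CV = SD/mean = 1.4/4.09 = 0.3423, hence k = 1/CV² = 8.53.
Then θ = mean/k = 4.09/8.53 = 0.479.

k ≈ 8.53, θ ≈ 0.479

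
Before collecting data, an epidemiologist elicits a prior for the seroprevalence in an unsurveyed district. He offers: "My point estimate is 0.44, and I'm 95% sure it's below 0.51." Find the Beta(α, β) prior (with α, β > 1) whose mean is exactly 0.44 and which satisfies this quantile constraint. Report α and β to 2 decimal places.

α ≈ 60.34, β ≈ 76.80

With mean 0.44 fixed, write α = 0.44s, β = 0.56s where s = α+β.
Need P(θ < 0.51) = 0.95 under Beta(0.44s, 0.56s). Normal approximation: (q−m)/√(m(1−m)/s) ≈ z_{0.95} = 1.64, so s ≈ 0.44·0.56·(1.64)²/(0.51−0.44)² = 136.1.
At s = 136.1: P(θ<0.51) ≈ 0.949. Adjusting to match 0.95 gives s ≈ 137.14.
So α = 0.44·137.14 ≈ 60.34, β = 0.56·137.14 ≈ 76.80.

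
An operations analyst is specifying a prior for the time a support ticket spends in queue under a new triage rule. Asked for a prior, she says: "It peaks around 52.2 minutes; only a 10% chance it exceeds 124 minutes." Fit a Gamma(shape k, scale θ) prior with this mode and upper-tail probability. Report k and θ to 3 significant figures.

Gamma(k,θ) with k>1 has mode (k−1)θ, so θ = 52.2/(k−1).
Need P(X < 124) = 0.9 with θ tied to k this way. Start at k = 2, θ = 52.2: P(X<124) ≈ 0.686.
Too low — raise k to concentrate. Iterating converges to k ≈ 3.57.
Then θ = 52.2/(3.57−1) ≈ 20.3.

k ≈ 3.57, θ ≈ 20.3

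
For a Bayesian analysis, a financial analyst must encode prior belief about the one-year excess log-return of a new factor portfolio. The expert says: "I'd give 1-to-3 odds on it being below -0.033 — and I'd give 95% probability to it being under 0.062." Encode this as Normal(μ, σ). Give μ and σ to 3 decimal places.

μ = -0.005, σ = 0.041

For Normal(μ,σ), the p-quantile is μ + z_p·σ. Here z_{0.25} = -0.6745, z_{0.95} = 1.645.
So -0.033 = μ − 0.6745σ and 0.062 = μ + 1.645σ.
Subtracting: σ = (0.062 − -0.033)/(1.645 − (-0.6745)) = 0.041.
Then μ = -0.033 − (-0.6745)·0.041 = -0.005.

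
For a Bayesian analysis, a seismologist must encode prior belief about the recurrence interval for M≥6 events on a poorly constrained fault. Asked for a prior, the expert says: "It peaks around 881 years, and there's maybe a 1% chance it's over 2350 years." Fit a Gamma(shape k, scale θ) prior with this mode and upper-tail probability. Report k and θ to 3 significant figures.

Gamma(k,θ) with k>1 has mode (k−1)θ, so θ = 881/(k−1).
Need P(X < 2350) = 0.99 with θ tied to k this way. Start at k = 2, θ = 881: P(X<2350) ≈ 0.745.
Too low — raise k to concentrate. Iterating converges to k ≈ 5.81.
Then θ = 881/(5.81−1) ≈ 183.

k ≈ 5.81, θ ≈ 183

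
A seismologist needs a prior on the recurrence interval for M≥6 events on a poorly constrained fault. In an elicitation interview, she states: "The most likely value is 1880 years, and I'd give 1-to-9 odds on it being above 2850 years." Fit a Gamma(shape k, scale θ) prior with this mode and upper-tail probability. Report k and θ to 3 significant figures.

k ≈ 11.8, θ ≈ 175

Gamma(k,θ) with k>1 has mode (k−1)θ, so θ = 1880/(k−1).
Need P(X < 2850) = 0.9 with θ tied to k this way. Start at k = 2, θ = 1880: P(X<2850) ≈ 0.448.
Too low — raise k to concentrate. Iterating converges to k ≈ 11.8.
Then θ = 1880/(11.8−1) ≈ 175.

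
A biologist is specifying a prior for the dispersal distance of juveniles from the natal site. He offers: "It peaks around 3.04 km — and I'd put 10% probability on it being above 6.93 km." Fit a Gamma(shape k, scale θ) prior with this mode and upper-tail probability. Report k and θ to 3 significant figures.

k ≈ 3.83, θ ≈ 1.07

Gamma(k,θ) with k>1 has mode (k−1)θ, so θ = 3.04/(k−1).
Need P(X < 6.93) = 0.9 with θ tied to k this way. Start at k = 2, θ = 3.04: P(X<6.93) ≈ 0.664.
Too low — raise k to concentrate. Iterating converges to k ≈ 3.83.
Then θ = 3.04/(3.83−1) ≈ 1.07.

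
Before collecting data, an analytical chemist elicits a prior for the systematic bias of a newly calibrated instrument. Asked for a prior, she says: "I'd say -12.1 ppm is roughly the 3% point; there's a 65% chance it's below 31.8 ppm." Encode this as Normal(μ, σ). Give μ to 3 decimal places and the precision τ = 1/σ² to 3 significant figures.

The p-quantile of Normal(μ,σ) is μ + z_p·σ, with z_{0.03} = -1.881 and z_{0.65} = 0.3853.
Eliminate σ: μ = (z₂·x₁ − z₁·x₂)/(z₂ − z₁) = (0.3853·-12.1 − (-1.881)·31.8)/2.266 = 24.335.
Then σ = (x₂ − x₁)/(z₂ − z₁) = (31.8 − -12.1)/2.266 = 19.372.
Precision τ = 1/σ² = 1/19.37² = 0.00266.

μ = 24.335, τ = 0.00266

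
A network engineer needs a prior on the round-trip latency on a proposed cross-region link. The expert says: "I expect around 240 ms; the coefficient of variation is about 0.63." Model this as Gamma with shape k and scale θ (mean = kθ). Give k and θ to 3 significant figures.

For Gamma(k, scale θ): mean = kθ, variance = kθ², so CV = 1/√k.
CV = 0.63, hence k = 1/CV² = 2.52.
Then θ = mean/k = 240/2.52 = 95.3.

k ≈ 2.52, θ ≈ 95.3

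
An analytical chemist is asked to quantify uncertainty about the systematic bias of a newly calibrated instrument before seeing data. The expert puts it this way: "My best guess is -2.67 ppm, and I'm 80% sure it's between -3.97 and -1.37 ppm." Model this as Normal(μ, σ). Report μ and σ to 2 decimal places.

μ = -2.67, σ = 1.01

A symmetric 80% interval runs μ ± z·σ with z = 1.282.
Half-width = 1.3, so σ = 1.3/1.282 = 1.01.
μ is the stated best guess, -2.67.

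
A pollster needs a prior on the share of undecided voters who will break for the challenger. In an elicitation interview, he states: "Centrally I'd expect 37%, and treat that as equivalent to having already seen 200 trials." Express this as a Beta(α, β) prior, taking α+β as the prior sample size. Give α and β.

Under the effective-sample-size interpretation, Beta(α, β) has prior mean α/(α+β) and prior sample size α+β.
So α+β = 200 and α/(α+β) = 0.37, giving α = 0.37·200 = 74 and β = 200 − 74 = 126.

α = 74, β = 126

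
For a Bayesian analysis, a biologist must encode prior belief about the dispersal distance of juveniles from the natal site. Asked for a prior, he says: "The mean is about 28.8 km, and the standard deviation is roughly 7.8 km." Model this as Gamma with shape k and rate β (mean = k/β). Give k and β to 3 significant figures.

For Gamma(k, rate β): mean = k/β, variance = k/β², so CV = 1/√k.
CV = SD/mean = 7.8/28.8 = 0.2708, hence k = 1/CV² = 13.6.
Then β = k/mean = 13.6/28.8 = 0.473.

k ≈ 13.6, β ≈ 0.473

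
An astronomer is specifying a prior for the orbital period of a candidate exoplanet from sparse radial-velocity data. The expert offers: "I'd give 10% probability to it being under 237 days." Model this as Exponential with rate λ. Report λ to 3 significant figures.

P(T < 237.0) = 1 − e^(−λ·237.0) = 0.1, so λ = −ln(1−0.1)/237.0 = −ln(0.9)/237.0 = 0.000445.

λ ≈ 0.000445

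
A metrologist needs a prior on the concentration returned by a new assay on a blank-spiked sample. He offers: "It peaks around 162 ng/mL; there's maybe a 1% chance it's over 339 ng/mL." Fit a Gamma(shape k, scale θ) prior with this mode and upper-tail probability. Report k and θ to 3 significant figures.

k ≈ 9.93, θ ≈ 18.1

Gamma(k,θ) with k>1 has mode (k−1)θ, so θ = 162/(k−1).
Need P(X < 339) = 0.99 with θ tied to k this way. Start at k = 2, θ = 162: P(X<339) ≈ 0.618.
Too low — raise k to concentrate. Iterating converges to k ≈ 9.93.
Then θ = 162/(9.93−1) ≈ 18.1.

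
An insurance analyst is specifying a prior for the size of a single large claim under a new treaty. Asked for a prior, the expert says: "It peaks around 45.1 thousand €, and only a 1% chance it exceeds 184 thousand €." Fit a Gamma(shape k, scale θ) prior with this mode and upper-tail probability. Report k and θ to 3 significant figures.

k ≈ 3.1, θ ≈ 21.4

Gamma(k,θ) with k>1 has mode (k−1)θ, so θ = 45.1/(k−1).
Need P(X < 184) = 0.99 with θ tied to k this way. Start at k = 2, θ = 45.1: P(X<184) ≈ 0.914.
Too low — raise k to concentrate. Iterating converges to k ≈ 3.1.
Then θ = 45.1/(3.1−1) ≈ 21.4.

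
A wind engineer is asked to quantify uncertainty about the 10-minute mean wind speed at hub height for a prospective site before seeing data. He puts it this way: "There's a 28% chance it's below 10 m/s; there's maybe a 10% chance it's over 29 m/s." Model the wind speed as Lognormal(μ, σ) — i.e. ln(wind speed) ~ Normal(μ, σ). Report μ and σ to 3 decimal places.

μ ≈ 2.635, σ ≈ 0.571

If T ~ Lognormal(μ,σ) then ln T ~ Normal(μ,σ), so the p-quantile of ln T is μ + z_p·σ.
ln(10) = 2.303 and ln(29) = 3.367; z_{0.28} = -0.5828, z_{0.9} = 1.282.
σ = (3.367 − 2.303)/(1.282 − (-0.5828)) = 0.571.
μ = 2.303 − (-0.5828)·0.571 = 2.635.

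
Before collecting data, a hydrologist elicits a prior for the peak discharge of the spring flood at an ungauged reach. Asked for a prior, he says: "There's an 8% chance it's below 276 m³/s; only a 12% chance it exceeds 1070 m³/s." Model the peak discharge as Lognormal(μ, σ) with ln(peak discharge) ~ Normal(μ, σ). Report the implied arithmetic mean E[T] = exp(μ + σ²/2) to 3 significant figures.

If T ~ Lognormal(μ,σ) then ln T ~ Normal(μ,σ), so the p-quantile of ln T is μ + z_p·σ.
ln(276) = 5.62 and ln(1070) = 6.975; z_{0.08} = -1.405, z_{0.88} = 1.175.
σ = (6.975 − 5.62)/(1.175 − (-1.405)) = 0.525.
μ = 5.62 − (-1.405)·0.525 = 6.358.
E[T] = exp(μ + σ²/2) = exp(6.358 + 0.1379) = 663 m³/s.

E[T] ≈ 663 m³/s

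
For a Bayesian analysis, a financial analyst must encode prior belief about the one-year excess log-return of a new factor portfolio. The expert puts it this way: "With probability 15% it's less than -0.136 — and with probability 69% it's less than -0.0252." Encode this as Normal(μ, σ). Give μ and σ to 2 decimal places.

μ = -0.06, σ = 0.07

The p-quantile of Normal(μ,σ) is μ + z_p·σ, with z_{0.15} = -1.036 and z_{0.69} = 0.4959.
Eliminate σ: μ = (z₂·x₁ − z₁·x₂)/(z₂ − z₁) = (0.4959·-0.136 − (-1.036)·-0.0252)/1.532 = -0.06.
Then σ = (x₂ − x₁)/(z₂ − z₁) = (-0.0252 − -0.136)/1.532 = 0.07.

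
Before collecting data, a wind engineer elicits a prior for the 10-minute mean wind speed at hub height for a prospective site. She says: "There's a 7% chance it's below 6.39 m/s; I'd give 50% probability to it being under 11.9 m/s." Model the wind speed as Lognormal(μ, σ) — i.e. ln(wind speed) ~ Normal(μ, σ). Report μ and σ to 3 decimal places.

If T ~ Lognormal(μ,σ) then ln T ~ Normal(μ,σ), so the p-quantile of ln T is μ + z_p·σ.
ln(6.39) = 1.855 and ln(11.9) = 2.477; z_{0.07} = -1.476, z_{0.5} = 0.
σ = (2.477 − 1.855)/(0 − (-1.476)) = 0.421.
μ = 1.855 − (-1.476)·0.421 = 2.477.

μ ≈ 2.477, σ ≈ 0.421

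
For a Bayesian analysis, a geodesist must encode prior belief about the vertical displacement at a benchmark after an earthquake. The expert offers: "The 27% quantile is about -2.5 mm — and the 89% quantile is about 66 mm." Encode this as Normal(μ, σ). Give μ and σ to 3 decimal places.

μ = 20.322, σ = 37.242

For Normal(μ,σ), the p-quantile is μ + z_p·σ. Here z_{0.27} = -0.6128, z_{0.89} = 1.227.
So -2.5 = μ − 0.6128σ and 66 = μ + 1.227σ.
Subtracting: σ = (66 − -2.5)/(1.227 − (-0.6128)) = 37.242.
Then μ = -2.5 − (-0.6128)·37.242 = 20.322.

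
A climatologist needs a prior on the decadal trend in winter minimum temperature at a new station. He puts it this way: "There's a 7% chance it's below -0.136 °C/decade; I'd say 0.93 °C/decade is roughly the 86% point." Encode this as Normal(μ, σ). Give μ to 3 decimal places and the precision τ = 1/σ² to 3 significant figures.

μ = 0.479, τ = 5.75

For Normal(μ,σ), the p-quantile is μ + z_p·σ. Here z_{0.07} = -1.476, z_{0.86} = 1.08.
So -0.136 = μ − 1.476σ and 0.93 = μ + 1.08σ.
Subtracting: σ = (0.93 − -0.136)/(1.08 − (-1.476)) = 0.417.
Then μ = -0.136 − (-1.476)·0.417 = 0.479.
Precision τ = 1/σ² = 1/0.417² = 5.75.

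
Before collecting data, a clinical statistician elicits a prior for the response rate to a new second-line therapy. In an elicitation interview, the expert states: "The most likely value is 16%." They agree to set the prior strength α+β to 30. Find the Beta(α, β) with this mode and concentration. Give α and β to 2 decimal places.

α = 5.48, β = 24.52

For α,β > 1 the Beta mode is (α−1)/(α+β−2). With α+β = 30, the mode is (α−1)/28.
Set (α−1)/28 = 0.16 → α = 1 + 0.16·28 = 5.48.
β = 30 − α = 24.52.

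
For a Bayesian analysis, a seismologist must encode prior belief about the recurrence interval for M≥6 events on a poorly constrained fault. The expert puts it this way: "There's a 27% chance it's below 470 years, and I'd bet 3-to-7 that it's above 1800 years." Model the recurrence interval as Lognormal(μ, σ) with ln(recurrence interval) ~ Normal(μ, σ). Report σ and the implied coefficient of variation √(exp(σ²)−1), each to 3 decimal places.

If T ~ Lognormal(μ,σ) then ln T ~ Normal(μ,σ), so the p-quantile of ln T is μ + z_p·σ.
ln(470) = 6.153 and ln(1800) = 7.496; z_{0.27} = -0.6128, z_{0.7} = 0.5244.
σ = (7.496 − 6.153)/(0.5244 − (-0.6128)) = 1.181.
μ = 6.153 − (-0.6128)·1.181 = 6.876.
CV = √(exp(σ²)−1) = √(exp(1.3943)−1) = 1.741.

σ ≈ 1.181, CV ≈ 1.741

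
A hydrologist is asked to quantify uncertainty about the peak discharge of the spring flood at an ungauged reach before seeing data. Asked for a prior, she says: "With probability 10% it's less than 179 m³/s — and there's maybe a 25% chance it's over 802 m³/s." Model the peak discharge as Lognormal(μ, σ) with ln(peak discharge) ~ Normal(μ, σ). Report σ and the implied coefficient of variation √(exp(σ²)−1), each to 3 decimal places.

If T ~ Lognormal(μ,σ) then ln T ~ Normal(μ,σ), so the p-quantile of ln T is μ + z_p·σ.
ln(179) = 5.187 and ln(802) = 6.687; z_{0.1} = -1.282, z_{0.75} = 0.6745.
σ = (6.687 − 5.187)/(0.6745 − (-1.282)) = 0.767.
μ = 5.187 − (-1.282)·0.767 = 6.170.
CV = √(exp(σ²)−1) = √(exp(0.5878)−1) = 0.894.

σ ≈ 0.767, CV ≈ 0.894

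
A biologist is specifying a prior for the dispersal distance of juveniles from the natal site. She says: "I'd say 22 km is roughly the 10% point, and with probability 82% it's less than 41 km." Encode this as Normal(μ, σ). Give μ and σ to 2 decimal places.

μ = 33.08, σ = 8.65

For Normal(μ,σ), the p-quantile is μ + z_p·σ. Here z_{0.1} = -1.282, z_{0.82} = 0.9154.
So 22 = μ − 1.282σ and 41 = μ + 0.9154σ.
Subtracting: σ = (41 − 22)/(0.9154 − (-1.282)) = 8.65.
Then μ = 22 − (-1.282)·8.65 = 33.08.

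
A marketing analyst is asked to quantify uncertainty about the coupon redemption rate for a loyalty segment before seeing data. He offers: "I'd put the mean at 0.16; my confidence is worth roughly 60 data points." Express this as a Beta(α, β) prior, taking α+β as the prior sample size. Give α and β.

Under the effective-sample-size interpretation, Beta(α, β) has prior mean α/(α+β) and prior sample size α+β.
So α+β = 60 and α/(α+β) = 0.16, giving α = 0.16·60 = 9.6 and β = 60 − 9.6 = 50.4.

α = 9.6, β = 50.4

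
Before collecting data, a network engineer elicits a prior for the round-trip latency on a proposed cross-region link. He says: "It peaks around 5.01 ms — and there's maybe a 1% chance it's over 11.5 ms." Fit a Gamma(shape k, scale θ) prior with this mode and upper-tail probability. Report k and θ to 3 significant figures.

Gamma(k,θ) with k>1 has mode (k−1)θ, so θ = 5.01/(k−1).
Need P(X < 11.5) = 0.99 with θ tied to k this way. Start at k = 2, θ = 5.01: P(X<11.5) ≈ 0.668.
Too low — raise k to concentrate. Iterating converges to k ≈ 7.92.
Then θ = 5.01/(7.92−1) ≈ 0.724.

k ≈ 7.92, θ ≈ 0.724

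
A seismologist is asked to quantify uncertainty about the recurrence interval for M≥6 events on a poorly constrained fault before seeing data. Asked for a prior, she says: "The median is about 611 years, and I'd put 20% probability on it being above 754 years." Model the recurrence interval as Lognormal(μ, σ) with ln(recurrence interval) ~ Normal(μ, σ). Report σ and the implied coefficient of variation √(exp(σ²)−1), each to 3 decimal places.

σ ≈ 0.250, CV ≈ 0.254

If T ~ Lognormal(μ,σ) then ln T ~ Normal(μ,σ), so the p-quantile of ln T is μ + z_p·σ.
ln(611) = 6.415 and ln(754) = 6.625; z_{0.5} = 0, z_{0.8} = 0.8416.
σ = (6.625 − 6.415)/(0.8416 − (0)) = 0.250.
μ = 6.415 − (0)·0.250 = 6.415.
CV = √(exp(σ²)−1) = √(exp(0.0624)−1) = 0.254.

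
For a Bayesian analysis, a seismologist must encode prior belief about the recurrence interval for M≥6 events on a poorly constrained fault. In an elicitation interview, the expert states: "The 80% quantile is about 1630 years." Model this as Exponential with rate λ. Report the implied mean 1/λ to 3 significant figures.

P(T < 1630.0) = 1 − e^(−λ·1630.0) = 0.8, so λ = −ln(1−0.8)/1630.0 = −ln(0.2)/1630.0 = 0.000987.
Mean = 1/λ = 1010 years.

mean ≈ 1010 years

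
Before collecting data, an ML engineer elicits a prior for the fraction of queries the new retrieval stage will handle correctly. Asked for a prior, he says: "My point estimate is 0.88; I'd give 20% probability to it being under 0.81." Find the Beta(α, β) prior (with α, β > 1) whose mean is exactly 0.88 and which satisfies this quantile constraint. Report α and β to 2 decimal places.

With mean 0.88 fixed, write α = 0.88s, β = 0.12s where s = α+β.
Need P(θ < 0.81) = 0.2 under Beta(0.88s, 0.12s). Normal approximation: (q−m)/√(m(1−m)/s) ≈ z_{0.2} = -0.842, so s ≈ 0.88·0.12·(-0.842)²/(0.81−0.88)² = 15.3.
At s = 15.3: P(θ<0.81) ≈ 0.179. Adjusting to match 0.2 gives s ≈ 10.93.
So α = 0.88·10.93 ≈ 9.62, β = 0.12·10.93 ≈ 1.31.

α ≈ 9.62, β ≈ 1.31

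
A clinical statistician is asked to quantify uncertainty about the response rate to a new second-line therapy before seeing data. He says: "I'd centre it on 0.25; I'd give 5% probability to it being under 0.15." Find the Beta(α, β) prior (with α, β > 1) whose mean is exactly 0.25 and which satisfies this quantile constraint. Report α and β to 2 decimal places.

α ≈ 10.86, β ≈ 32.58

With mean 0.25 fixed, write α = 0.25s, β = 0.75s where s = α+β.
Need P(θ < 0.15) = 0.05 under Beta(0.25s, 0.75s). Normal approximation: (q−m)/√(m(1−m)/s) ≈ z_{0.05} = -1.64, so s ≈ 0.25·0.75·(-1.64)²/(0.15−0.25)² = 50.7.
At s = 50.7: P(θ<0.15) ≈ 0.037. Adjusting to match 0.05 gives s ≈ 43.44.
So α = 0.25·43.44 ≈ 10.86, β = 0.75·43.44 ≈ 32.58.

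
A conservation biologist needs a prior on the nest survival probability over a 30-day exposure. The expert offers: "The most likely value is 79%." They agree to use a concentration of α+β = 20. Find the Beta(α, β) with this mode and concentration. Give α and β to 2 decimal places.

α = 15.22, β = 4.78

For α,β > 1 the Beta mode is (α−1)/(α+β−2). With α+β = 20, the mode is (α−1)/18.
Set (α−1)/18 = 0.79 → α = 1 + 0.79·18 = 15.22.
β = 20 − α = 4.78.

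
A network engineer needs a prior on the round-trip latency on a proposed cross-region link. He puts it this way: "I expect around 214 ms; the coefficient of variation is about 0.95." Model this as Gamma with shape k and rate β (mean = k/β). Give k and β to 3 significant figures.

k ≈ 1.11, β ≈ 0.00518

For Gamma(k, rate β): mean = k/β, variance = k/β², so CV = 1/√k.
CV = 0.95, hence k = 1/CV² = 1.11.
Then β = k/mean = 1.11/214 = 0.00518.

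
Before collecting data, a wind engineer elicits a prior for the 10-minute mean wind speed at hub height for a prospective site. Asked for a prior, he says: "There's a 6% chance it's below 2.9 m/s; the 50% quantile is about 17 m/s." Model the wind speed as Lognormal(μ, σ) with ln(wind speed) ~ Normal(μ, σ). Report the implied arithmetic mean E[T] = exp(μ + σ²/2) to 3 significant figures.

If T ~ Lognormal(μ,σ) then ln T ~ Normal(μ,σ), so the p-quantile of ln T is μ + z_p·σ.
ln(2.9) = 1.065 and ln(17) = 2.833; z_{0.06} = -1.555, z_{0.5} = 0.
σ = (2.833 − 1.065)/(0 − (-1.555)) = 1.137.
μ = 1.065 − (-1.555)·1.137 = 2.833.
E[T] = exp(μ + σ²/2) = exp(2.833 + 0.6469) = 32.5 m/s.

E[T] ≈ 32.5 m/s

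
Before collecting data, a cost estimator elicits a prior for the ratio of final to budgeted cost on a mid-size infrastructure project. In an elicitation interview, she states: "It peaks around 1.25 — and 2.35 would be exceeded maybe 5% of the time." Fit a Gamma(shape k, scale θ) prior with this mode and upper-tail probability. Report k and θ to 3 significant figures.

k ≈ 7.98, θ ≈ 0.179

Gamma(k,θ) with k>1 has mode (k−1)θ, so θ = 1.25/(k−1).
Need P(X < 2.35) = 0.95 with θ tied to k this way. Start at k = 2, θ = 1.25: P(X<2.35) ≈ 0.561.
Too low — raise k to concentrate. Iterating converges to k ≈ 7.98.
Then θ = 1.25/(7.98−1) ≈ 0.179.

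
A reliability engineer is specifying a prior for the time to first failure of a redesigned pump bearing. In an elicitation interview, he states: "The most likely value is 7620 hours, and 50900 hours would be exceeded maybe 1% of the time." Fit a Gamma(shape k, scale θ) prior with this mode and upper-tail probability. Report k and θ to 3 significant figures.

k ≈ 1.99, θ ≈ 7690

Gamma(k,θ) with k>1 has mode (k−1)θ, so θ = 7620/(k−1).
Need P(X < 50900) = 0.99 with θ tied to k this way. Start at k = 2, θ = 7620: P(X<50900) ≈ 0.990.
Too high — lower k to spread out. Iterating converges to k ≈ 1.99.
Then θ = 7620/(1.99−1) ≈ 7690.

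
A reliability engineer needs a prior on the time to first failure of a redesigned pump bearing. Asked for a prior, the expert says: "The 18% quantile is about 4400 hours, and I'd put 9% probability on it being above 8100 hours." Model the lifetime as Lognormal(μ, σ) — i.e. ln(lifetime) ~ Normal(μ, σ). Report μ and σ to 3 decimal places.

μ ≈ 8.637, σ ≈ 0.270

If T ~ Lognormal(μ,σ) then ln T ~ Normal(μ,σ), so the p-quantile of ln T is μ + z_p·σ.
ln(4400) = 8.389 and ln(8100) = 9; z_{0.18} = -0.9154, z_{0.91} = 1.341.
σ = (9 − 8.389)/(1.341 − (-0.9154)) = 0.270.
μ = 8.389 − (-0.9154)·0.270 = 8.637.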